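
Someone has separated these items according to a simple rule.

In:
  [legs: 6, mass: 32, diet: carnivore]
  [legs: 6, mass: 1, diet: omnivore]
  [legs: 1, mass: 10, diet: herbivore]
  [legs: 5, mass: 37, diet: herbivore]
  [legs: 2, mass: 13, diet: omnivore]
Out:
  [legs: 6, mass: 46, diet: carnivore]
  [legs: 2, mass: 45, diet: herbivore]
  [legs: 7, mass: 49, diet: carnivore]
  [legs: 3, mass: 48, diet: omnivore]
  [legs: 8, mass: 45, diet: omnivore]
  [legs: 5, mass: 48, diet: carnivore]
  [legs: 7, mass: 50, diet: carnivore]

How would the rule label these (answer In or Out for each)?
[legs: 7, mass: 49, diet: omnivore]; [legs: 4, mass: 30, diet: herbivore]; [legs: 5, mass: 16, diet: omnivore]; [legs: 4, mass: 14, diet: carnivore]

The common property of the 'In' items is: mass ≤ 37. No 'Out' item has it.
[legs: 7, mass: 49, diet: omnivore]: mass = 49, fails the rule → Out. [legs: 4, mass: 30, diet: herbivore]: mass = 30, fits → In. [legs: 5, mass: 16, diet: omnivore]: mass = 16, fits → In. [legs: 4, mass: 14, diet: carnivore]: mass = 14, fits → In.

Out, In, In, In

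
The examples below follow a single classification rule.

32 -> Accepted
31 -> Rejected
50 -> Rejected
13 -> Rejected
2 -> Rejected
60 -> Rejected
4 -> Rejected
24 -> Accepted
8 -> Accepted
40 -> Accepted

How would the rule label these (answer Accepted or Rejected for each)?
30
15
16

The pattern is that an item is 'Accepted' exactly when: multiple of 8.

Rejected, Rejected, Accepted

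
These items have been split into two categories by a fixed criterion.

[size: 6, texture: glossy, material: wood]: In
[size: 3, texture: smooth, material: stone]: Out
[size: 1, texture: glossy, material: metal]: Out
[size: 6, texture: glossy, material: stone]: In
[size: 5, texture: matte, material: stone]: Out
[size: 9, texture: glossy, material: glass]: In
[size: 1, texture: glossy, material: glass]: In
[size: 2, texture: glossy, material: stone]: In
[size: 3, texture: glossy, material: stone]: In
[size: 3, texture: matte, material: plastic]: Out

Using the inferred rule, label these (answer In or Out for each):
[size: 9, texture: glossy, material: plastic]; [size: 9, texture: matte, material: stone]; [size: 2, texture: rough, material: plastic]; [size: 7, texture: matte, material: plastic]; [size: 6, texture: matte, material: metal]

In, Out, Out, Out, Out

Every 'In' example satisfies: texture is glossy AND material is not metal. None of the 'Out' examples do.
In: [size: 9, texture: glossy, material: plastic], since texture is glossy, material is plastic. Out: [size: 9, texture: matte, material: stone], since texture is matte, material is stone. Out: [size: 2, texture: rough, material: plastic], since texture is rough, material is plastic. Out: [size: 7, texture: matte, material: plastic], since texture is matte, material is plastic. Out: [size: 6, texture: matte, material: metal], since texture is matte, material is metal.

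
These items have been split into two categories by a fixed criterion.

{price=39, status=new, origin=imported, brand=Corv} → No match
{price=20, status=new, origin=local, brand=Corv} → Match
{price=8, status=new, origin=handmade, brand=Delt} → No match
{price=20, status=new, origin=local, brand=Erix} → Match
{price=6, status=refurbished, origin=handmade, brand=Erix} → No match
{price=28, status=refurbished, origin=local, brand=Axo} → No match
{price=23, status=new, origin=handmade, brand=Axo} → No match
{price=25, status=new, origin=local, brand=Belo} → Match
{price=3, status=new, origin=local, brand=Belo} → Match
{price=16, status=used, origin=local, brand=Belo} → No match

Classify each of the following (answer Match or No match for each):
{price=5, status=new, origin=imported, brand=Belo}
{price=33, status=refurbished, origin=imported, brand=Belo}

No match, No match

The common property of the 'Match' items is: origin is local AND status is new. No 'No match' item has it.
{price=5, status=new, origin=imported, brand=Belo}: origin is imported, status is new, fails this test → No match. {price=33, status=refurbished, origin=imported, brand=Belo}: origin is imported, status is refurbished, fails this test → No match.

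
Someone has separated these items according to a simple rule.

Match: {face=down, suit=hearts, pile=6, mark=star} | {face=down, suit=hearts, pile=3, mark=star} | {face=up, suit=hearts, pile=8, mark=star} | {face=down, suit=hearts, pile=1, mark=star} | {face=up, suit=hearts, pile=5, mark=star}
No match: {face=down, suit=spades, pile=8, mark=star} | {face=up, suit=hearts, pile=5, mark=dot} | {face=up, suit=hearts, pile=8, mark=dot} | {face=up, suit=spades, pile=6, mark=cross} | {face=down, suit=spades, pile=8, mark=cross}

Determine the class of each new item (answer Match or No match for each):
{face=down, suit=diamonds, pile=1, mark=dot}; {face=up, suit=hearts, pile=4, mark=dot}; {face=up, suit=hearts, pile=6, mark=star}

Every 'Match' example satisfies: suit is hearts AND mark is star. None of the 'No match' examples do.

No match, No match, Match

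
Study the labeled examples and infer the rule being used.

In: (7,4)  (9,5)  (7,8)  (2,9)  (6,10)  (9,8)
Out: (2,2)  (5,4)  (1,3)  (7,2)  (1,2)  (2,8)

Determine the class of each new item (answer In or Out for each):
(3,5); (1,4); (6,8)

Out, Out, In

The rule appears to be: sum ≥ 11.
(3,5): 3+5 = 8, doesn't qualify → Out.
(1,4): 1+4 = 5, doesn't qualify → Out.
(6,8): 6+8 = 14, passes → In.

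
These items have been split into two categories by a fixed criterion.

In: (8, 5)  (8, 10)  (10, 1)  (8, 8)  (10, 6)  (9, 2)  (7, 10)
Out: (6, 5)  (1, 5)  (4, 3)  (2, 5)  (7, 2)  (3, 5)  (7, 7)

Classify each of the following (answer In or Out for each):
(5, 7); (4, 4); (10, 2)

Out, Out, In

One predicate separates the groups cleanly: max ≥ 8.
(5, 7) → max 7 → Out. (4, 4) → max 4 → Out. (10, 2) → max 10 → In.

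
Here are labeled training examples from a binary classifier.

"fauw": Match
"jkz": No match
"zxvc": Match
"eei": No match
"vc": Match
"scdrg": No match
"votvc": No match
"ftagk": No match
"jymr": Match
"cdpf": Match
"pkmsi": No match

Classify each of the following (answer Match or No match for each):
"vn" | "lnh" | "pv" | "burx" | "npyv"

Match, No match, Match, Match, Match

One predicate separates the groups cleanly: even length.
"vn" → length 2 → Match.
"lnh" → length 3 → No match.
"pv" → length 2 → Match.
"burx" → length 4 → Match.
"npyv" → length 4 → Match.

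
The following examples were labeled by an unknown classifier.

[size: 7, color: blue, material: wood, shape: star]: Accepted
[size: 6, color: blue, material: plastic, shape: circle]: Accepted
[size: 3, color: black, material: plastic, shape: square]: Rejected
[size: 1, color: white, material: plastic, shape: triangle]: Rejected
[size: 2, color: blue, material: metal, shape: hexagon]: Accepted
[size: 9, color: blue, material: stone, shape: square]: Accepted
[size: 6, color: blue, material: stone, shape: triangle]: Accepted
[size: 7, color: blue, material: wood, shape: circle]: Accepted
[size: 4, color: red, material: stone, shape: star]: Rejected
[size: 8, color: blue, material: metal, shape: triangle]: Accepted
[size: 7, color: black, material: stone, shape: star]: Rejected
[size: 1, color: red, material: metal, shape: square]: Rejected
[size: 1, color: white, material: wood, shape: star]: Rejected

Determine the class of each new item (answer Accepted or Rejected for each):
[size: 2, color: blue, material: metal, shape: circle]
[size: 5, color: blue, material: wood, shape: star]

The classifier is using: color is blue.
[size: 2, color: blue, material: metal, shape: circle]: color is blue, passes → Accepted. [size: 5, color: blue, material: wood, shape: star]: color is blue, passes → Accepted.

Accepted, Accepted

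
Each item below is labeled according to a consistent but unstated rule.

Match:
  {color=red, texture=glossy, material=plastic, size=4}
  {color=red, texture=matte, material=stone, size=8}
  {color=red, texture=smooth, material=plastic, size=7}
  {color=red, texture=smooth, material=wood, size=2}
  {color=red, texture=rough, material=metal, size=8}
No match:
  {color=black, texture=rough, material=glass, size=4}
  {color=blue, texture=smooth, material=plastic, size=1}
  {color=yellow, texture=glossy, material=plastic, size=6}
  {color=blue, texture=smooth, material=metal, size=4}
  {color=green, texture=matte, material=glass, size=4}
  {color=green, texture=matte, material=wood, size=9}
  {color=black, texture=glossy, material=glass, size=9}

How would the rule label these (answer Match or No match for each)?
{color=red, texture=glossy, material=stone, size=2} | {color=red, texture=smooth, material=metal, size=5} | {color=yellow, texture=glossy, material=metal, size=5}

The rule appears to be: color is red.
Match: {color=red, texture=glossy, material=stone, size=2}, since color is red. Match: {color=red, texture=smooth, material=metal, size=5}, since color is red. No match: {color=yellow, texture=glossy, material=metal, size=5}, since color is yellow.

Match, Match, No match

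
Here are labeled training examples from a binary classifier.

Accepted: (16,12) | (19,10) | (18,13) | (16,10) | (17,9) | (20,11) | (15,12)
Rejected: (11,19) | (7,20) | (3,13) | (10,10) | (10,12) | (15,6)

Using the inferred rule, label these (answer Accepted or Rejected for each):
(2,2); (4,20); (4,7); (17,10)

Every 'Accepted' example satisfies: first > second AND sum ≥ 22. None of the 'Rejected' examples do.
(2,2): 2 = 2, 2+2 = 4 — fails the rule, so Rejected.
(4,20): 4 < 20, 4+20 = 24 — fails the rule, so Rejected.
(4,7): 4 < 7, 4+7 = 11 — fails the rule, so Rejected.
(17,10): 17 > 10, 17+10 = 27 — has this property, so Accepted.

Rejected, Rejected, Rejected, Accepted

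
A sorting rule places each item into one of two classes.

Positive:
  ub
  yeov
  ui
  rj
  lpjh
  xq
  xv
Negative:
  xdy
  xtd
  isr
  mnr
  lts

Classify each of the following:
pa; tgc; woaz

Positive, Negative, Positive

Looking at the examples, the only property every 'Positive' case has and every 'Negative' case lacks is: even length.
pa → length 2 → Positive. tgc → length 3 → Negative. woaz → length 4 → Positive.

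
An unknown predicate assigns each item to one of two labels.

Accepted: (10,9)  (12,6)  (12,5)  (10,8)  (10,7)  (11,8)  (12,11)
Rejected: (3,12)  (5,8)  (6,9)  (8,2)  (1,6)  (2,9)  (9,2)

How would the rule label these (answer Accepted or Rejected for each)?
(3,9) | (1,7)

Rejected, Rejected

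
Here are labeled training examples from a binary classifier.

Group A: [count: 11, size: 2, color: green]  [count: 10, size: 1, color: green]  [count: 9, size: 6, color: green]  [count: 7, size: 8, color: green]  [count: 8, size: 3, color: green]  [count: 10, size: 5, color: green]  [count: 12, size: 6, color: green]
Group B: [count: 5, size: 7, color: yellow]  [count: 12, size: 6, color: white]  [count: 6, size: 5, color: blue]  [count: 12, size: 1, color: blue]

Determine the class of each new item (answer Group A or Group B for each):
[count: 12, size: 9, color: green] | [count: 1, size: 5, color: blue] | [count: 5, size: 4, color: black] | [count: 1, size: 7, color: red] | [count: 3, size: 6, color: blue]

Group A, Group B, Group B, Group B, Group B

The simplest hypothesis consistent with all the labels is: color is green.
[count: 12, size: 9, color: green]: Group A (color is green). [count: 1, size: 5, color: blue]: Group B (color is blue). [count: 5, size: 4, color: black]: Group B (color is black). [count: 1, size: 7, color: red]: Group B (color is red). [count: 3, size: 6, color: blue]: Group B (color is blue).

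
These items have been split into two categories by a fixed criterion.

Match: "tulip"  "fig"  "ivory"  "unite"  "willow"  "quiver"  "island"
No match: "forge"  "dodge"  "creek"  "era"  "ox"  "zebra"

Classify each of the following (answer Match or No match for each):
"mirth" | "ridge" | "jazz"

Rule: contains 'i'. This holds for each 'Match' example and fails for each 'No match' one.

Match, Match, No match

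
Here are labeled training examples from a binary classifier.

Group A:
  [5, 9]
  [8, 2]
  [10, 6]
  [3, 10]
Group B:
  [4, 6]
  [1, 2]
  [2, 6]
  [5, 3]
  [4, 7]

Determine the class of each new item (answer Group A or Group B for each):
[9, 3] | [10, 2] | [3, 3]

Group A, Group A, Group B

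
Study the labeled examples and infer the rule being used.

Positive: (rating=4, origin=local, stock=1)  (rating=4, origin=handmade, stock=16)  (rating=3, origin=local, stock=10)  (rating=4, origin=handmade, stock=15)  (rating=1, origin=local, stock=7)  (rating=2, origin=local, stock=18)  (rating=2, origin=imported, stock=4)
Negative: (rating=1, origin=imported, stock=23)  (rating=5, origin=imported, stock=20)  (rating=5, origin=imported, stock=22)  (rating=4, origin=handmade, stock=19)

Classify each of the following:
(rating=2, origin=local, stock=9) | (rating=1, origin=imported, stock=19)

Positive, Negative

The classifier is using: stock ≤ 18.
(rating=2, origin=local, stock=9): stock = 9, checks out → Positive.
(rating=1, origin=imported, stock=19): stock = 19, lacks this property → Negative.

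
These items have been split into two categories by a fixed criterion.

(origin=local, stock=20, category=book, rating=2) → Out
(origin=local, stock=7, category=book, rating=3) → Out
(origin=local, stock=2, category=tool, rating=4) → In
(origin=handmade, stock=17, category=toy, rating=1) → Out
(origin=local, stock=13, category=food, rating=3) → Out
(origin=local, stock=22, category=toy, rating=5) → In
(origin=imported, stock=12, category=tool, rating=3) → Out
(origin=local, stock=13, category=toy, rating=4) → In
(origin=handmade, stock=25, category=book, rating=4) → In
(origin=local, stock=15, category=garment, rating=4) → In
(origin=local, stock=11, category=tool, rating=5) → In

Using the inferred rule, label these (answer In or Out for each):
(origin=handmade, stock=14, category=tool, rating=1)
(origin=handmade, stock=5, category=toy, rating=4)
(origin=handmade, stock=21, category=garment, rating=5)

The common property of the 'In' items is: rating ≥ 4. No 'Out' item has it.
(origin=handmade, stock=14, category=tool, rating=1): rating = 1 — lacks this property, so Out. (origin=handmade, stock=5, category=toy, rating=4): rating = 4 — has this property, so In. (origin=handmade, stock=21, category=garment, rating=5): rating = 5 — has this property, so In.

Out, In, In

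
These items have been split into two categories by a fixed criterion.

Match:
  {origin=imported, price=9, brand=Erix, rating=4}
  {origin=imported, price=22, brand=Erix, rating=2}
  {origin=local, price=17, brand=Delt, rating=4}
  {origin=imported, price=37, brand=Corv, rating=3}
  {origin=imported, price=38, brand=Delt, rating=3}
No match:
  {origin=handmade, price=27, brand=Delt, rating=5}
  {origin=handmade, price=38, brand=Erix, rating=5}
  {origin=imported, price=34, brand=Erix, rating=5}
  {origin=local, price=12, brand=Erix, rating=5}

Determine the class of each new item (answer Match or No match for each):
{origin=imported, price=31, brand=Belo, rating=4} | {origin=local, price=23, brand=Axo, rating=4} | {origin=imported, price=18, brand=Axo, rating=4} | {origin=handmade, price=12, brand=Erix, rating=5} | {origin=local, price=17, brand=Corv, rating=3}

Every 'Match' example satisfies: rating ≤ 4. None of the 'No match' examples do.
{origin=imported, price=31, brand=Belo, rating=4} → rating = 4 → Match. {origin=local, price=23, brand=Axo, rating=4} → rating = 4 → Match. {origin=imported, price=18, brand=Axo, rating=4} → rating = 4 → Match. {origin=handmade, price=12, brand=Erix, rating=5} → rating = 5 → No match. {origin=local, price=17, brand=Corv, rating=3} → rating = 3 → Match.

Match, Match, Match, No match, Match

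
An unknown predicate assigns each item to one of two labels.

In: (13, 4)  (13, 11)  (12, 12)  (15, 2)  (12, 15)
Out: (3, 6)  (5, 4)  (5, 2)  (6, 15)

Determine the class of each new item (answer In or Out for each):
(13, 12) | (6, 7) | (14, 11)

The classifier is using: first ≥ 11.
(13, 12): In (first 13). (6, 7): Out (first 6). (14, 11): In (first 14).

In, Out, In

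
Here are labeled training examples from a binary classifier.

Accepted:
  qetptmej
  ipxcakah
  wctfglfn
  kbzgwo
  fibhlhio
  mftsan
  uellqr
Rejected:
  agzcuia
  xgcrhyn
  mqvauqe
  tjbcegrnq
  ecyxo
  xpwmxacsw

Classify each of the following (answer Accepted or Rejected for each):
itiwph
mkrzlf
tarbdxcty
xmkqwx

The simplest hypothesis consistent with all the labels is: even length.

Accepted, Accepted, Rejected, Accepted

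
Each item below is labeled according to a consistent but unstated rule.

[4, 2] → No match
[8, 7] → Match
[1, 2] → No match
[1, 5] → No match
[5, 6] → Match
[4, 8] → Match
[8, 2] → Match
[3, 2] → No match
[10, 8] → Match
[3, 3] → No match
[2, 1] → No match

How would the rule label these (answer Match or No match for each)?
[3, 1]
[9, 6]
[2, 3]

No match, Match, No match

The distinguishing property — sum ≥ 10 — holds for all the 'Match' cases and none of the 'No match' cases.
[3, 1]: 3+1 = 4, doesn't match → No match. [9, 6]: 9+6 = 15, has this property → Match. [2, 3]: 2+3 = 5, doesn't match → No match.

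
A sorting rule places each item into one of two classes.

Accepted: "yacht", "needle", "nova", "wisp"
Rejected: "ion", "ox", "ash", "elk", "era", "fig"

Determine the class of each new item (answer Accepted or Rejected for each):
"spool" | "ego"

A rule that fits every label: length ≥ 4 — true of each 'Accepted' example, false of each 'Rejected' one.
"spool": Accepted (length 5). "ego": Rejected (length 3).

Accepted, Rejected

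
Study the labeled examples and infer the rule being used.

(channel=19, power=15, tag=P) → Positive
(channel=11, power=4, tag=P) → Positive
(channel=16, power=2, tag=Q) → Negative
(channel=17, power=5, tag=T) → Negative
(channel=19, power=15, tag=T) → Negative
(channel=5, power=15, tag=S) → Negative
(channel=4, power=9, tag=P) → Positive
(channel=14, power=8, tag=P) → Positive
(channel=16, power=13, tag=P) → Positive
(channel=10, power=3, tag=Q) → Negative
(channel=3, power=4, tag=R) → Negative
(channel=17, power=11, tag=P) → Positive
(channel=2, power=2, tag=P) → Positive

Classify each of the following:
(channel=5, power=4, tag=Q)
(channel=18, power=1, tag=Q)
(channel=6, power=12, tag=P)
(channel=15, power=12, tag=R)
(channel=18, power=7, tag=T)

Negative, Negative, Positive, Negative, Negative

A rule that fits every label: tag is P — true of each 'Positive' example, false of each 'Negative' one.
(channel=5, power=4, tag=Q): tag is Q, does not satisfy this → Negative. (channel=18, power=1, tag=Q): tag is Q, does not satisfy this → Negative. (channel=6, power=12, tag=P): tag is P, fits → Positive. (channel=15, power=12, tag=R): tag is R, does not satisfy this → Negative. (channel=18, power=7, tag=T): tag is T, does not satisfy this → Negative.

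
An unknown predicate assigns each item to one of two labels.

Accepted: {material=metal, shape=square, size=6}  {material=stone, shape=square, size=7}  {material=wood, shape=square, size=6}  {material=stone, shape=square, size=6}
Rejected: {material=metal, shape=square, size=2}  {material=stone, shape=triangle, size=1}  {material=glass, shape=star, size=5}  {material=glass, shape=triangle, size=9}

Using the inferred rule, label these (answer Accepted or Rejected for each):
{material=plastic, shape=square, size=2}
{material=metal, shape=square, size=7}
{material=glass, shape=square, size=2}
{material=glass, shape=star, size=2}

Rejected, Accepted, Rejected, Rejected

The pattern is that an item is 'Accepted' exactly when: shape is square AND size ≥ 5.
{material=plastic, shape=square, size=2} — shape is square, size = 2, hence Rejected.
{material=metal, shape=square, size=7} — shape is square, size = 7, hence Accepted.
{material=glass, shape=square, size=2} — shape is square, size = 2, hence Rejected.
{material=glass, shape=star, size=2} — shape is star, size = 2, hence Rejected.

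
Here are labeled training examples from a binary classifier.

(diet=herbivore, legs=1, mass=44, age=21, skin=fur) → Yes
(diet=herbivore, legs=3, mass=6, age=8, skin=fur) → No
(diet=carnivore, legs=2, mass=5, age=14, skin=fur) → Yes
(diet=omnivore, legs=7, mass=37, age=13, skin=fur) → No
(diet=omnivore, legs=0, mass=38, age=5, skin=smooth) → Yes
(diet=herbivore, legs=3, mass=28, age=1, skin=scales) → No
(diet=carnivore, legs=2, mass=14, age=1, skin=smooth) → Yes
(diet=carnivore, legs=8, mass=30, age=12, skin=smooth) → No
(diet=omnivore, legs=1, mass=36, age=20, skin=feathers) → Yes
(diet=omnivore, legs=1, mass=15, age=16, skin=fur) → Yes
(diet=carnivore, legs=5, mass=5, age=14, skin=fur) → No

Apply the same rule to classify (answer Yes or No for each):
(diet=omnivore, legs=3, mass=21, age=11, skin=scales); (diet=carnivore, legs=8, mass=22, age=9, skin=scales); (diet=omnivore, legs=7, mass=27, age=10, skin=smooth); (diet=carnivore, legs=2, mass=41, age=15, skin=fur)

No, No, No, Yes

Rule: legs ≤ 2. This holds for each 'Yes' example and fails for each 'No' one.
No: (diet=omnivore, legs=3, mass=21, age=11, skin=scales), since legs = 3.
No: (diet=carnivore, legs=8, mass=22, age=9, skin=scales), since legs = 8.
No: (diet=omnivore, legs=7, mass=27, age=10, skin=smooth), since legs = 7.
Yes: (diet=carnivore, legs=2, mass=41, age=15, skin=fur), since legs = 2.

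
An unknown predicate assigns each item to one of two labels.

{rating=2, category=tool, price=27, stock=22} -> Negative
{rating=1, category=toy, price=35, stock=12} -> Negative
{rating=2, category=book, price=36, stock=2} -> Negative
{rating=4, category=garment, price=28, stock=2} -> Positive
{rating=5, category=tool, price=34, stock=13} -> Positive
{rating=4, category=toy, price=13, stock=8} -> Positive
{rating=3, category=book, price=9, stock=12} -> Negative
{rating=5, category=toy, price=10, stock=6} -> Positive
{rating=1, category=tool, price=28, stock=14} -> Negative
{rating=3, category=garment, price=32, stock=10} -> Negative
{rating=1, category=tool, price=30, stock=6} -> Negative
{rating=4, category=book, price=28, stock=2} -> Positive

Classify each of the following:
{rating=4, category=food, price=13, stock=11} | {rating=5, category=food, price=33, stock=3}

Positive, Positive

The rule appears to be: rating ≥ 4.
{rating=4, category=food, price=13, stock=11} → rating = 4 → Positive.
{rating=5, category=food, price=33, stock=3} → rating = 5 → Positive.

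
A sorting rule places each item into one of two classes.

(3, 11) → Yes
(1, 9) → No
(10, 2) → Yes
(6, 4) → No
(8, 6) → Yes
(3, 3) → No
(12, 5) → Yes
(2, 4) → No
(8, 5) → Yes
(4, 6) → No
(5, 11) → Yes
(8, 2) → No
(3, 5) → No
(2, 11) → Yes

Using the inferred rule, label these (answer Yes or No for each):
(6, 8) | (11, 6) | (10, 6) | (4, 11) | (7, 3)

Yes, Yes, Yes, Yes, No

The simplest hypothesis consistent with all the labels is: sum ≥ 12.
(6, 8) — 6+8 = 14, hence Yes.
(11, 6) — 11+6 = 17, hence Yes.
(10, 6) — 10+6 = 16, hence Yes.
(4, 11) — 4+11 = 15, hence Yes.
(7, 3) — 7+3 = 10, hence No.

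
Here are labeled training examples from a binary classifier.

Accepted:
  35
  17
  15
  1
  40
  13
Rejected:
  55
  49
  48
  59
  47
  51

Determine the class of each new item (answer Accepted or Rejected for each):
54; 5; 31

One predicate separates the groups cleanly: at most 40.
54: 54 > 40 — fails the rule, so Rejected. 5: 5 ≤ 40 — fits, so Accepted. 31: 31 ≤ 40 — fits, so Accepted.

Rejected, Accepted, Accepted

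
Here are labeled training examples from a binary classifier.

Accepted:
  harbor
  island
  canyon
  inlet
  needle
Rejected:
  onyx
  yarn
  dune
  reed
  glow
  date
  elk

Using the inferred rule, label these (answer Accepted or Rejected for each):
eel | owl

Rejected, Rejected

The rule appears to be: length ≥ 5.
eel → length 3 → Rejected.
owl → length 3 → Rejected.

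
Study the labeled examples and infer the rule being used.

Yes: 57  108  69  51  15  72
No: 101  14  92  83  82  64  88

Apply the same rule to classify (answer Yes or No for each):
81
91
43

Yes, No, No

The classifier is using: multiple of 3.
81: 81 = 3·27 — passes, so Yes. 91: 91 = 3·30 + 1 — does not satisfy this, so No. 43: 43 = 3·14 + 1 — does not satisfy this, so No.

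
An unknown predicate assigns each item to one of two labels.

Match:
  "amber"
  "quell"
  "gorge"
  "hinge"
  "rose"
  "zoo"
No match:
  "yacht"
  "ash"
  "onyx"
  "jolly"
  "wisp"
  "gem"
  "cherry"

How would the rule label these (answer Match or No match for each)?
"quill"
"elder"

Match, Match

The rule appears to be: has ≥ 2 vowels.
"quill" — 2 vowels, hence Match.
"elder" — 2 vowels, hence Match.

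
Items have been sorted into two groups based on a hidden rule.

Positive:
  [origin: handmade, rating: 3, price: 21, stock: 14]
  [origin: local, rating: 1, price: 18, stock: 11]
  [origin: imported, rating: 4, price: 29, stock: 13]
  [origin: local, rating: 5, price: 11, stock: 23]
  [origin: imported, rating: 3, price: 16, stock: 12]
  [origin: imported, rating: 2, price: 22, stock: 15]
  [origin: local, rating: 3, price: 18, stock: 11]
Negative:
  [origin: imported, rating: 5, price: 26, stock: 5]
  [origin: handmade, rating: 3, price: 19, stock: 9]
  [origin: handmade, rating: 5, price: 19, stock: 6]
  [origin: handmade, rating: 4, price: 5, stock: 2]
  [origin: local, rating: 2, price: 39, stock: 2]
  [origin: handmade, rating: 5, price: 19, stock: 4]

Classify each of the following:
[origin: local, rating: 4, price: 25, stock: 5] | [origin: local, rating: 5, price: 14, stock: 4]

Negative, Negative

Every 'Positive' example satisfies: stock ≥ 11. None of the 'Negative' examples do.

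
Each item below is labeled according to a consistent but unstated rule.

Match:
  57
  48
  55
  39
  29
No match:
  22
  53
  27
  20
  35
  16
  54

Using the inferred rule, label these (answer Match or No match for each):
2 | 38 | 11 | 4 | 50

One predicate separates the groups cleanly: digit sum ≥ 10.
2: No match (digit sum 2).
38: Match (digit sum 3+8 = 11).
11: No match (digit sum 1+1 = 2).
4: No match (digit sum 4).
50: No match (digit sum 5+0 = 5).

No match, Match, No match, No match, No match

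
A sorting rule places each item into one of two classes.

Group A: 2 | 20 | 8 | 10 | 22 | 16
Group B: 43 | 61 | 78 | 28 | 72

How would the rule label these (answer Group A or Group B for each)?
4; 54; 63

Group A, Group B, Group B

The distinguishing property — at most 22 — holds for all the 'Group A' cases and none of the 'Group B' cases.
4: 4 ≤ 22 — satisfies this, so Group A. 54: 54 > 22 — doesn't qualify, so Group B. 63: 63 > 22 — doesn't qualify, so Group B.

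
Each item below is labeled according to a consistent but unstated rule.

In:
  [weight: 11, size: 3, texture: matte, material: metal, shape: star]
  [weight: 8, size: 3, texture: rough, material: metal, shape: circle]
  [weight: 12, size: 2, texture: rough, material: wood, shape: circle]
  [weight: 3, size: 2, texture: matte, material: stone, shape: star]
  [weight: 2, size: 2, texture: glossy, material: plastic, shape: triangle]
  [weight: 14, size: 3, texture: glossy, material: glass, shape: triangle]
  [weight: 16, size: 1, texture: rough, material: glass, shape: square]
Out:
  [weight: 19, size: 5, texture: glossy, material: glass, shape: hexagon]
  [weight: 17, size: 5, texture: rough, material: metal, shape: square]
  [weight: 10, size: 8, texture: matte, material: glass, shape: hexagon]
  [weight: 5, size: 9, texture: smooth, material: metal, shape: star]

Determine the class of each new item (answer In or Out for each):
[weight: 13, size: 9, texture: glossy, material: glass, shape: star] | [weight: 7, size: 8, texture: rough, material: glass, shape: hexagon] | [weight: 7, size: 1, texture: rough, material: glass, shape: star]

Out, Out, In

Every 'In' example satisfies: size ≤ 3. None of the 'Out' examples do.
[weight: 13, size: 9, texture: glossy, material: glass, shape: star] — size = 9, hence Out. [weight: 7, size: 8, texture: rough, material: glass, shape: hexagon] — size = 8, hence Out. [weight: 7, size: 1, texture: rough, material: glass, shape: star] — size = 1, hence In.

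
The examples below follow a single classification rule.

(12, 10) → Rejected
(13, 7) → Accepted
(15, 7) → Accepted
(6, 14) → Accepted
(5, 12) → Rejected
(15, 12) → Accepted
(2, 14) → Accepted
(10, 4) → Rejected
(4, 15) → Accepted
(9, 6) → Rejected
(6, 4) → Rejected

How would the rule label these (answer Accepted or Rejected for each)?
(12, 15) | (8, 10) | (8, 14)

The distinguishing property — max ≥ 13 — holds for all the 'Accepted' cases and none of the 'Rejected' cases.
(12, 15): Accepted (max 15). (8, 10): Rejected (max 10). (8, 14): Accepted (max 14).

Accepted, Rejected, Accepted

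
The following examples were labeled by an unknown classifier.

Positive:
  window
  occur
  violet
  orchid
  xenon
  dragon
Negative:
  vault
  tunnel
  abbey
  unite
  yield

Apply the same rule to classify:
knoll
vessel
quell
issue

Positive, Negative, Negative, Negative

Checking candidate rules against both groups, what survives is: contains 'o'.
knoll: has 'o', matches → Positive.
vessel: no 'o', doesn't qualify → Negative.
quell: no 'o', doesn't qualify → Negative.
issue: no 'o', doesn't qualify → Negative.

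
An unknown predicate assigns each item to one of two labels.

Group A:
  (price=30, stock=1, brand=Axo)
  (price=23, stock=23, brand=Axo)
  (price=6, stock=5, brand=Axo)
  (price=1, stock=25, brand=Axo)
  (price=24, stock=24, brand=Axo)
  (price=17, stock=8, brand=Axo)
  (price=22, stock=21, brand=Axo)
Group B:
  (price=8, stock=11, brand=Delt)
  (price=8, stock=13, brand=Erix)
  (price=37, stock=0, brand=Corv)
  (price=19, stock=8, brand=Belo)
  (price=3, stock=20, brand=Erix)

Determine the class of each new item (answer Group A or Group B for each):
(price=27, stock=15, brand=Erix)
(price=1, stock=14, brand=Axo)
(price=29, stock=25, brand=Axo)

Group B, Group A, Group A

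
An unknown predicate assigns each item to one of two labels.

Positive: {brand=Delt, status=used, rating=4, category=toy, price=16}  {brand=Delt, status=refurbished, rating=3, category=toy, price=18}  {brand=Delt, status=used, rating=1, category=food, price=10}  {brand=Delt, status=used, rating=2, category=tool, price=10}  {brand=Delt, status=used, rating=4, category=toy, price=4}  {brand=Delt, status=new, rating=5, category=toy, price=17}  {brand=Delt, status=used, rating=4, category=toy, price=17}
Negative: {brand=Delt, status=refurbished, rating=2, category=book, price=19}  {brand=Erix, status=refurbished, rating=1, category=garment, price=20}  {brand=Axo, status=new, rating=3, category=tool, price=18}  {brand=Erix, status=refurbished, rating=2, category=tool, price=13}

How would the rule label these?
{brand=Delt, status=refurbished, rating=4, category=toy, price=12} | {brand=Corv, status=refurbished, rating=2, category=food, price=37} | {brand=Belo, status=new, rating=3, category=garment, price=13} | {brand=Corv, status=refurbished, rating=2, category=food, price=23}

Rule: brand is Delt AND price ≤ 18. This holds for each 'Positive' example and fails for each 'Negative' one.
{brand=Delt, status=refurbished, rating=4, category=toy, price=12}: brand is Delt, price = 12, matches → Positive. {brand=Corv, status=refurbished, rating=2, category=food, price=37}: brand is Corv, price = 37, fails the rule → Negative. {brand=Belo, status=new, rating=3, category=garment, price=13}: brand is Belo, price = 13, fails the rule → Negative. {brand=Corv, status=refurbished, rating=2, category=food, price=23}: brand is Corv, price = 23, fails the rule → Negative.

Positive, Negative, Negative, Negative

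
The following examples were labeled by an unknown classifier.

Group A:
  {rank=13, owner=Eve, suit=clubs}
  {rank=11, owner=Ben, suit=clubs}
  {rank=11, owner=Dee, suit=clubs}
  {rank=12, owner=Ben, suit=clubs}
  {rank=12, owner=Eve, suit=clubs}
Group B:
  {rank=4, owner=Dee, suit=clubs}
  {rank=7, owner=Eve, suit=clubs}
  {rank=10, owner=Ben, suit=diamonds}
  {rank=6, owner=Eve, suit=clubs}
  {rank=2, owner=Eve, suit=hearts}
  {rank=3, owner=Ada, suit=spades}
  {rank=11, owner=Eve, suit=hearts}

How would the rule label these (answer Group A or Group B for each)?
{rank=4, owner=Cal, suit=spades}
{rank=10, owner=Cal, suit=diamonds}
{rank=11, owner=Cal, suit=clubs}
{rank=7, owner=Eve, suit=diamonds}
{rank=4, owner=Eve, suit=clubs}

The pattern is that an item is 'Group A' exactly when: suit is clubs AND rank ≥ 10.
{rank=4, owner=Cal, suit=spades} — suit is spades, rank = 4, hence Group B. {rank=10, owner=Cal, suit=diamonds} — suit is diamonds, rank = 10, hence Group B. {rank=11, owner=Cal, suit=clubs} — suit is clubs, rank = 11, hence Group A. {rank=7, owner=Eve, suit=diamonds} — suit is diamonds, rank = 7, hence Group B. {rank=4, owner=Eve, suit=clubs} — suit is clubs, rank = 4, hence Group B.

Group B, Group B, Group A, Group B, Group B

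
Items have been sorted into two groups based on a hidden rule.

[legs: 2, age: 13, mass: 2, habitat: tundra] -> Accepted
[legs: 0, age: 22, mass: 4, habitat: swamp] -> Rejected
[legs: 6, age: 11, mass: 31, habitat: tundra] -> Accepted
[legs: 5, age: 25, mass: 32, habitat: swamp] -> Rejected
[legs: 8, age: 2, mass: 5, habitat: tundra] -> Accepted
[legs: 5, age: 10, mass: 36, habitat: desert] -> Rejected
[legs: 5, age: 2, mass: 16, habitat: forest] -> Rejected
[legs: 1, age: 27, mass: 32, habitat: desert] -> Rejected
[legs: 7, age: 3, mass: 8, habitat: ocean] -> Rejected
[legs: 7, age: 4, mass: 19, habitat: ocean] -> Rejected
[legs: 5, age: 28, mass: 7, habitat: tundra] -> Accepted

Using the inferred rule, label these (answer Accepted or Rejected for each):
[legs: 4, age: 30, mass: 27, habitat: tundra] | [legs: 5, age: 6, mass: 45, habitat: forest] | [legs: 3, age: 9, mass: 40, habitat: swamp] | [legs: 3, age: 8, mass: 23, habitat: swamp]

Accepted, Rejected, Rejected, Rejected

The simplest hypothesis consistent with all the labels is: habitat is tundra.
[legs: 4, age: 30, mass: 27, habitat: tundra] — habitat is tundra, hence Accepted.
[legs: 5, age: 6, mass: 45, habitat: forest] — habitat is forest, hence Rejected.
[legs: 3, age: 9, mass: 40, habitat: swamp] — habitat is swamp, hence Rejected.
[legs: 3, age: 8, mass: 23, habitat: swamp] — habitat is swamp, hence Rejected.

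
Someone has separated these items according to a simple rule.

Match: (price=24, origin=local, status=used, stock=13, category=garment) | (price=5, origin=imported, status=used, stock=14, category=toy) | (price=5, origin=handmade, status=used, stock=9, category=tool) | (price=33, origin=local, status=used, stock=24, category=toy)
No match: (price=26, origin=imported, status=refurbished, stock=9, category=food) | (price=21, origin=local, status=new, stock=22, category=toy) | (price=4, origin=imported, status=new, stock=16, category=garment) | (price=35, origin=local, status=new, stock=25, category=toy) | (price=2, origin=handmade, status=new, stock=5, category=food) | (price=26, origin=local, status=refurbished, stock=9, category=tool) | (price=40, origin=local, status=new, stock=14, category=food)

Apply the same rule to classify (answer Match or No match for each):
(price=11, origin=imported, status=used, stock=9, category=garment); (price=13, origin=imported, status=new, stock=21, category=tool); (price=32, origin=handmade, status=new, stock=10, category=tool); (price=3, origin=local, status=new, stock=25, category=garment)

The distinguishing property — status is used — holds for all the 'Match' cases and none of the 'No match' cases.
(price=11, origin=imported, status=used, stock=9, category=garment) → status is used → Match.
(price=13, origin=imported, status=new, stock=21, category=tool) → status is new → No match.
(price=32, origin=handmade, status=new, stock=10, category=tool) → status is new → No match.
(price=3, origin=local, status=new, stock=25, category=garment) → status is new → No match.

Match, No match, No match, No match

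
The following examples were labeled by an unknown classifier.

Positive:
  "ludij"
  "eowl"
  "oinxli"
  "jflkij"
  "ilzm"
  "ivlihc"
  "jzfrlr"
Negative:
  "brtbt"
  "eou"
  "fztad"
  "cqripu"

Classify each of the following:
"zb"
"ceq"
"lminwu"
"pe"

Checking candidate rules against both groups, what survives is: contains 'l'.
"zb" → no 'l' → Negative.
"ceq" → no 'l' → Negative.
"lminwu" → has 'l' → Positive.
"pe" → no 'l' → Negative.

Negative, Negative, Positive, Negative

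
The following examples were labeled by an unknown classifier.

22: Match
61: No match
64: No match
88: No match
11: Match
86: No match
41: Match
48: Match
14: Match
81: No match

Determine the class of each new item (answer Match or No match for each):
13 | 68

Match, No match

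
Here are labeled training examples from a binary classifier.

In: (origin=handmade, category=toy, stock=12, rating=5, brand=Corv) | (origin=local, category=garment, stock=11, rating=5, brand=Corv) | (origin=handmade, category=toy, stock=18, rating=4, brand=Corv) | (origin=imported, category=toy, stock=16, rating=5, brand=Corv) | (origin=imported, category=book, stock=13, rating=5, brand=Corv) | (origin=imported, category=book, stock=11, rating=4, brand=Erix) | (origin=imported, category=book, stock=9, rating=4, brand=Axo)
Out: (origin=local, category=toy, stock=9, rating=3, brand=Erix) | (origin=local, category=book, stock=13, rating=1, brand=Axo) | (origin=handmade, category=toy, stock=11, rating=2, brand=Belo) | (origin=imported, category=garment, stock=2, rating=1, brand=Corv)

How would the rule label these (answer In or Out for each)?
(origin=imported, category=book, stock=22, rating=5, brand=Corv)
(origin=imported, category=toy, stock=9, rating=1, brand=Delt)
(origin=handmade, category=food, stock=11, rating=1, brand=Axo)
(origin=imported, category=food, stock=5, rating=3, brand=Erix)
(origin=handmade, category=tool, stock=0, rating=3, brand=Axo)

In, Out, Out, Out, Out

All 'In' examples share one property — rating ≥ 4 — and every 'Out' example lacks it.
In: (origin=imported, category=book, stock=22, rating=5, brand=Corv), since rating = 5.
Out: (origin=imported, category=toy, stock=9, rating=1, brand=Delt), since rating = 1.
Out: (origin=handmade, category=food, stock=11, rating=1, brand=Axo), since rating = 1.
Out: (origin=imported, category=food, stock=5, rating=3, brand=Erix), since rating = 3.
Out: (origin=handmade, category=tool, stock=0, rating=3, brand=Axo), since rating = 3.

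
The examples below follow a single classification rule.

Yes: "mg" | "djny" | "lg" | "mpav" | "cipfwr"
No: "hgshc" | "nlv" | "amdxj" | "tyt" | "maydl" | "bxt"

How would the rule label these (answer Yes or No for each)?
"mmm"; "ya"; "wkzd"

No, Yes, Yes

'Yes' ⟺ even length.
"mmm": length 3 — lacks this property, so No.
"ya": length 2 — fits, so Yes.
"wkzd": length 4 — fits, so Yes.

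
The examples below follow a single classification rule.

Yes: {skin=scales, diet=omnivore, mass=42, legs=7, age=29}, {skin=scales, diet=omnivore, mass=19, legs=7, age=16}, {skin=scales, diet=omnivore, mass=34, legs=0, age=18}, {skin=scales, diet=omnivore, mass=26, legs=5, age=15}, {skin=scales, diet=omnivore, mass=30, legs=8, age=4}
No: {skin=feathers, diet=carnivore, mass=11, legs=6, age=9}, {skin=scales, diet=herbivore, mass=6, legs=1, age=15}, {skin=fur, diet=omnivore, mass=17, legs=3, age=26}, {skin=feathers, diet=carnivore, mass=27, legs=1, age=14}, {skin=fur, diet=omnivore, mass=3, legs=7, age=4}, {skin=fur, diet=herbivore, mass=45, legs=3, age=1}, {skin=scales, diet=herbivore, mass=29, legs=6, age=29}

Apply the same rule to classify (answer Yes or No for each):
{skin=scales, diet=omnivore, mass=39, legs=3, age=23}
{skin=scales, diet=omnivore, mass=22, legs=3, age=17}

The pattern is that an item is 'Yes' exactly when: diet is omnivore AND skin is scales.
Yes: {skin=scales, diet=omnivore, mass=39, legs=3, age=23}, since diet is omnivore, skin is scales.
Yes: {skin=scales, diet=omnivore, mass=22, legs=3, age=17}, since diet is omnivore, skin is scales.

Yes, Yes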